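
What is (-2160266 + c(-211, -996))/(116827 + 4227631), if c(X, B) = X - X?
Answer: -1080133/2172229 ≈ -0.49725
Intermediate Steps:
c(X, B) = 0
(-2160266 + c(-211, -996))/(116827 + 4227631) = (-2160266 + 0)/(116827 + 4227631) = -2160266/4344458 = -2160266*1/4344458 = -1080133/2172229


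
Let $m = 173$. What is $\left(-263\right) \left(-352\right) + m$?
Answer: $92749$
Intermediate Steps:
$\left(-263\right) \left(-352\right) + m = \left(-263\right) \left(-352\right) + 173 = 92576 + 173 = 92749$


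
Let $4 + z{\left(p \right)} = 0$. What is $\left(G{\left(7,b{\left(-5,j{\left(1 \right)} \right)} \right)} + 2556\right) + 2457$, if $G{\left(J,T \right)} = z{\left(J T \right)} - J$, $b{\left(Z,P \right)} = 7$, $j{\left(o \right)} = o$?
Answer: $5002$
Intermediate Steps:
$z{\left(p \right)} = -4$ ($z{\left(p \right)} = -4 + 0 = -4$)
$G{\left(J,T \right)} = -4 - J$
$\left(G{\left(7,b{\left(-5,j{\left(1 \right)} \right)} \right)} + 2556\right) + 2457 = \left(\left(-4 - 7\right) + 2556\right) + 2457 = \left(-11 + 2556\right) + 2457 = 2545 + 2457 = 5002$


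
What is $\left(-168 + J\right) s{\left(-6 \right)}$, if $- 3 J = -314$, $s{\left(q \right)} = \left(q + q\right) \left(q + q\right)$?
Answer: $-9120$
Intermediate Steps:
$s{\left(q \right)} = 4 q^{2}$ ($s{\left(q \right)} = 2 q 2 q = 4 q^{2}$)
$J = \frac{314}{3}$ ($J = \left(- \frac{1}{3}\right) \left(-314\right) = \frac{314}{3} \approx 104.67$)
$\left(-168 + J\right) s{\left(-6 \right)} = \left(-168 + \frac{314}{3}\right) 4 \left(-6\right)^{2} = - \frac{190 \cdot 4 \cdot 36}{3} = \left(- \frac{190}{3}\right) 144 = -9120$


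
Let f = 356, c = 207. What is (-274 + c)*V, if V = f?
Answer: -23852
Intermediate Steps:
V = 356
(-274 + c)*V = (-274 + 207)*356 = -67*356 = -23852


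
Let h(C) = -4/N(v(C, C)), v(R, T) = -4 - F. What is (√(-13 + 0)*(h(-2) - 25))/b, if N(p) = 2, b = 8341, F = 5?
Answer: -27*I*√13/8341 ≈ -0.011671*I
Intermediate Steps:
v(R, T) = -9 (v(R, T) = -4 - 1*5 = -4 - 5 = -9)
h(C) = -2 (h(C) = -4/2 = -4*½ = -2)
(√(-13 + 0)*(h(-2) - 25))/b = (√(-13 + 0)*(-2 - 25))/8341 = (√(-13)*(-27))*(1/8341) = ((I*√13)*(-27))*(1/8341) = -27*I*√13*(1/8341) = -27*I*√13/8341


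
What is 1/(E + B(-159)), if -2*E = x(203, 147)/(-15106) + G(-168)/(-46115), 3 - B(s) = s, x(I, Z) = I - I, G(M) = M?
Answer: 46115/7470546 ≈ 0.0061729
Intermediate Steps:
x(I, Z) = 0
B(s) = 3 - s
E = -84/46115 (E = -(0/(-15106) - 168/(-46115))/2 = -(0*(-1/15106) - 168*(-1/46115))/2 = -(0 + 168/46115)/2 = -1/2*168/46115 = -84/46115 ≈ -0.0018215)
1/(E + B(-159)) = 1/(-84/46115 + (3 - 1*(-159))) = 1/(-84/46115 + (3 + 159)) = 1/(-84/46115 + 162) = 1/(7470546/46115) = 46115/7470546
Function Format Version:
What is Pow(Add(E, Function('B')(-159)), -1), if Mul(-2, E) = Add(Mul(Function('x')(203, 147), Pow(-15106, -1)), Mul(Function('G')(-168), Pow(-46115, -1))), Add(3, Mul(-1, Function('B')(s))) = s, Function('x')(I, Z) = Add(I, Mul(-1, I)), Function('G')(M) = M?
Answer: Rational(46115, 7470546) ≈ 0.0061729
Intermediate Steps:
Function('x')(I, Z) = 0
Function('B')(s) = Add(3, Mul(-1, s))
E = Rational(-84, 46115) (E = Mul(Rational(-1, 2), Add(Mul(0, Pow(-15106, -1)), Mul(-168, Pow(-46115, -1)))) = Mul(Rational(-1, 2), Add(Mul(0, Rational(-1, 15106)), Mul(-168, Rational(-1, 46115)))) = Mul(Rational(-1, 2), Add(0, Rational(168, 46115))) = Mul(Rational(-1, 2), Rational(168, 46115)) = Rational(-84, 46115) ≈ -0.0018215)
Pow(Add(E, Function('B')(-159)), -1) = Pow(Add(Rational(-84, 46115), Add(3, Mul(-1, -159))), -1) = Pow(Add(Rational(-84, 46115), Add(3, 159)), -1) = Pow(Add(Rational(-84, 46115), 162), -1) = Pow(Rational(7470546, 46115), -1) = Rational(46115, 7470546)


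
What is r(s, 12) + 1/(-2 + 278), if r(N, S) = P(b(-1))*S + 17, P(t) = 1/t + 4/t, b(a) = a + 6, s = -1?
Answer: 8005/276 ≈ 29.004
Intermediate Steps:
b(a) = 6 + a
P(t) = 5/t (P(t) = 1/t + 4/t = 5/t)
r(N, S) = 17 + S (r(N, S) = (5/(6 - 1))*S + 17 = (5/5)*S + 17 = (5*(⅕))*S + 17 = 1*S + 17 = S + 17 = 17 + S)
r(s, 12) + 1/(-2 + 278) = (17 + 12) + 1/(-2 + 278) = 29 + 1/276 = 8005/276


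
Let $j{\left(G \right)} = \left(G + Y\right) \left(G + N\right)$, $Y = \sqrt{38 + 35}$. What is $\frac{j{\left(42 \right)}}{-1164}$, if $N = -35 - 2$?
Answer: $- \frac{35}{194} - \frac{5 \sqrt{73}}{1164} \approx -0.21711$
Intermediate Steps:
$N = -37$
$Y = \sqrt{73} \approx 8.544$
$j{\left(G \right)} = \left(-37 + G\right) \left(G + \sqrt{73}\right)$ ($j{\left(G \right)} = \left(G + \sqrt{73}\right) \left(G - 37\right) = \left(G + \sqrt{73}\right) \left(-37 + G\right) = \left(-37 + G\right) \left(G + \sqrt{73}\right)$)
$\frac{j{\left(42 \right)}}{-1164} = \frac{42^{2} - 1554 - 37 \sqrt{73} + 42 \sqrt{73}}{-1164} = \left(1764 - 1554 - 37 \sqrt{73} + 42 \sqrt{73}\right) \left(- \frac{1}{1164}\right) = \left(210 + 5 \sqrt{73}\right) \left(- \frac{1}{1164}\right) = - \frac{35}{194} - \frac{5 \sqrt{73}}{1164}$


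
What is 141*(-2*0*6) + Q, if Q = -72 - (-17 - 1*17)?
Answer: -38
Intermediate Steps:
Q = -38 (Q = -72 - (-17 - 17) = -72 - 1*(-34) = -72 + 34 = -38)
141*(-2*0*6) + Q = 141*(-2*0*6) - 38 = 141*(0*6) - 38 = 141*0 - 38 = 0 - 38 = -38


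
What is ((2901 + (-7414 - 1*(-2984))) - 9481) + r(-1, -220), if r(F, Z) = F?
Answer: -11011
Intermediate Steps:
((2901 + (-7414 - 1*(-2984))) - 9481) + r(-1, -220) = ((2901 + (-7414 - 1*(-2984))) - 9481) - 1 = ((2901 + (-7414 + 2984)) - 9481) - 1 = ((2901 - 4430) - 9481) - 1 = (-1529 - 9481) - 1 = -11010 - 1 = -11011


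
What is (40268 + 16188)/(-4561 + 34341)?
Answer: 14114/7445 ≈ 1.8958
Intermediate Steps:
(40268 + 16188)/(-4561 + 34341) = 56456/29780 = 56456*(1/29780) = 14114/7445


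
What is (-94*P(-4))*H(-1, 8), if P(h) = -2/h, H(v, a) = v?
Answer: 47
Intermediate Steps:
(-94*P(-4))*H(-1, 8) = -(-188)/(-4)*(-1) = -(-188)*(-1)/4*(-1) = -94*½*(-1) = -47*(-1) = 47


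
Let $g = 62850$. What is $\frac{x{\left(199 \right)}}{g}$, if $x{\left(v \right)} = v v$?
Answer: $\frac{39601}{62850} \approx 0.63009$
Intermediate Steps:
$x{\left(v \right)} = v^{2}$
$\frac{x{\left(199 \right)}}{g} = \frac{199^{2}}{62850} = 39601 \cdot \frac{1}{62850} = \frac{39601}{62850}$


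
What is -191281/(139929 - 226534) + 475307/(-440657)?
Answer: 6160764126/5451871355 ≈ 1.1300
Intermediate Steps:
-191281/(139929 - 226534) + 475307/(-440657) = -191281/(-86605) + 475307*(-1/440657) = -191281*(-1/86605) - 67901/62951 = 191281/86605 - 67901/62951 = 6160764126/5451871355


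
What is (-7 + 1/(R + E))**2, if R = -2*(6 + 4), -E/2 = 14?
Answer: 113569/2304 ≈ 49.292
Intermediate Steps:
E = -28 (E = -2*14 = -28)
R = -20 (R = -2*10 = -20)
(-7 + 1/(R + E))**2 = (-7 + 1/(-20 - 28))**2 = (-7 + 1/(-48))**2 = (-7 - 1/48)**2 = (-337/48)**2 = 113569/2304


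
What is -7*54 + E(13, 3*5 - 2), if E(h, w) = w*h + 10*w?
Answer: -79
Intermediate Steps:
E(h, w) = 10*w + h*w (E(h, w) = h*w + 10*w = 10*w + h*w)
-7*54 + E(13, 3*5 - 2) = -7*54 + (3*5 - 2)*(10 + 13) = -378 + (15 - 2)*23 = -378 + 13*23 = -378 + 299 = -79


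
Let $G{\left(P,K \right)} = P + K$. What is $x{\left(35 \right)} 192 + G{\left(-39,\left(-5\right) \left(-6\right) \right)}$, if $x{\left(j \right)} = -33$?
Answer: $-6345$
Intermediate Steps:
$G{\left(P,K \right)} = K + P$
$x{\left(35 \right)} 192 + G{\left(-39,\left(-5\right) \left(-6\right) \right)} = \left(-33\right) 192 - 9 = -6336 + \left(30 - 39\right) = -6336 - 9 = -6345$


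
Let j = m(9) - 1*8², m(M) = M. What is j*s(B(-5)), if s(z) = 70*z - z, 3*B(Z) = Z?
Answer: 6325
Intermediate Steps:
B(Z) = Z/3
s(z) = 69*z
j = -55 (j = 9 - 1*8² = 9 - 1*64 = 9 - 64 = -55)
j*s(B(-5)) = -3795*(⅓)*(-5) = -3795*(-5)/3 = -55*(-115) = 6325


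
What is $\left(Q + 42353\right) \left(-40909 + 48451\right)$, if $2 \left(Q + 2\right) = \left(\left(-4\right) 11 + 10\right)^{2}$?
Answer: $323770518$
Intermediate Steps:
$Q = 576$ ($Q = -2 + \frac{\left(\left(-4\right) 11 + 10\right)^{2}}{2} = -2 + \frac{\left(-44 + 10\right)^{2}}{2} = -2 + \frac{\left(-34\right)^{2}}{2} = -2 + \frac{1}{2} \cdot 1156 = -2 + 578 = 576$)
$\left(Q + 42353\right) \left(-40909 + 48451\right) = \left(576 + 42353\right) \left(-40909 + 48451\right) = 42929 \cdot 7542 = 323770518$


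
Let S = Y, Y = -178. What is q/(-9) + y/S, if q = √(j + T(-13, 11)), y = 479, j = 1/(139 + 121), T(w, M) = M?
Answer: -479/178 - √185965/1170 ≈ -3.0596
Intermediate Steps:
j = 1/260 ≈ 0.0038462
S = -178
q = √185965/130 (q = √(1/260 + 11) = √(2861/260) = √185965/130 ≈ 3.3172)
q/(-9) + y/S = (√185965/130)/(-9) + 479/(-178) = (√185965/130)*(-⅑) + 479*(-1/178) = -√185965/1170 - 479/178 = -479/178 - √185965/1170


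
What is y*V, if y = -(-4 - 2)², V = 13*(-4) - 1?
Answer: 1908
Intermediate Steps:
V = -53 (V = -52 - 1 = -53)
y = -36 (y = -1*(-6)² = -1*36 = -36)
y*V = -36*(-53) = 1908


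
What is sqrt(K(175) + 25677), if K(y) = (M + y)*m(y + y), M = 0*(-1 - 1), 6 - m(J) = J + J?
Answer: I*sqrt(95773) ≈ 309.47*I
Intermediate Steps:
m(J) = 6 - 2*J (m(J) = 6 - (J + J) = 6 - 2*J)
M = 0 (M = 0*(-2) = 0)
K(y) = y*(6 - 4*y) (K(y) = (0 + y)*(6 - 2*(y + y)) = y*(6 - 4*y))
sqrt(K(175) + 25677) = sqrt(2*175*(3 - 2*175) + 25677) = sqrt(2*175*(3 - 350) + 25677) = sqrt(2*175*(-347) + 25677) = sqrt(-121450 + 25677) = sqrt(-95773) = I*sqrt(95773)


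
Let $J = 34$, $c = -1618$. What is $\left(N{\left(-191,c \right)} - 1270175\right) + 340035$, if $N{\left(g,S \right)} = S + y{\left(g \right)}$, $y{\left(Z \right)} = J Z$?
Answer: $-938252$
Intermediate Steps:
$y{\left(Z \right)} = 34 Z$
$N{\left(g,S \right)} = S + 34 g$
$\left(N{\left(-191,c \right)} - 1270175\right) + 340035 = \left(\left(-1618 + 34 \left(-191\right)\right) - 1270175\right) + 340035 = \left(\left(-1618 - 6494\right) - 1270175\right) + 340035 = \left(-8112 - 1270175\right) + 340035 = -1278287 + 340035 = -938252$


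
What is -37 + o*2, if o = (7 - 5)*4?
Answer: -21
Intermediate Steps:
o = 8 (o = 2*4 = 8)
-37 + o*2 = -37 + 8*2 = -37 + 16 = -21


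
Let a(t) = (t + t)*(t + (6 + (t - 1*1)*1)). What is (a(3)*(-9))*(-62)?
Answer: 36828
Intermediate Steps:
a(t) = 2*t*(5 + 2*t) (a(t) = (2*t)*(t + (6 + (t - 1)*1)) = (2*t)*(t + (6 + (-1 + t)*1)) = (2*t)*(t + (6 + (-1 + t))) = (2*t)*(t + (5 + t)) = (2*t)*(5 + 2*t) = 2*t*(5 + 2*t))
(a(3)*(-9))*(-62) = ((2*3*(5 + 2*3))*(-9))*(-62) = ((2*3*(5 + 6))*(-9))*(-62) = ((2*3*11)*(-9))*(-62) = (66*(-9))*(-62) = -594*(-62) = 36828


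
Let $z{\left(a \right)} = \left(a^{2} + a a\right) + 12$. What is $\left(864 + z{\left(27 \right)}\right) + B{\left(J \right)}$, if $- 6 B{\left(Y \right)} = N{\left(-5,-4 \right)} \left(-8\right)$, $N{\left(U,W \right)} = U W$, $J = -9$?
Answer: $\frac{7082}{3} \approx 2360.7$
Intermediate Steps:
$z{\left(a \right)} = 12 + 2 a^{2}$ ($z{\left(a \right)} = \left(a^{2} + a^{2}\right) + 12 = 2 a^{2} + 12 = 12 + 2 a^{2}$)
$B{\left(Y \right)} = \frac{80}{3}$ ($B{\left(Y \right)} = - \frac{\left(-5\right) \left(-4\right) \left(-8\right)}{6} = - \frac{20 \left(-8\right)}{6} = \left(- \frac{1}{6}\right) \left(-160\right) = \frac{80}{3}$)
$\left(864 + z{\left(27 \right)}\right) + B{\left(J \right)} = \left(864 + \left(12 + 2 \cdot 27^{2}\right)\right) + \frac{80}{3} = \left(864 + \left(12 + 2 \cdot 729\right)\right) + \frac{80}{3} = \left(864 + \left(12 + 1458\right)\right) + \frac{80}{3} = \left(864 + 1470\right) + \frac{80}{3} = 2334 + \frac{80}{3} = \frac{7082}{3}$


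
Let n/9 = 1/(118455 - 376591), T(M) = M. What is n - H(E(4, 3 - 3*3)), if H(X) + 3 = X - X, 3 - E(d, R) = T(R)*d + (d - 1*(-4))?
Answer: 774399/258136 ≈ 3.0000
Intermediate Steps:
E(d, R) = -1 - d - R*d (E(d, R) = 3 - (R*d + (d - 1*(-4))) = 3 - (R*d + (d + 4)) = 3 - (R*d + (4 + d)) = 3 - (4 + d + R*d) = 3 + (-4 - d - R*d) = -1 - d - R*d)
H(X) = -3 (H(X) = -3 + (X - X) = -3 + 0 = -3)
n = -9/258136 (n = 9/(118455 - 376591) = 9/(-258136) = 9*(-1/258136) = -9/258136 ≈ -3.4865e-5)
n - H(E(4, 3 - 3*3)) = -9/258136 - 1*(-3) = -9/258136 + 3 = 774399/258136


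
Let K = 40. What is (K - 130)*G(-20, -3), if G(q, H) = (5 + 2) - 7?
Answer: 0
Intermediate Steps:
G(q, H) = 0 (G(q, H) = 7 - 7 = 0)
(K - 130)*G(-20, -3) = (40 - 130)*0 = -90*0 = 0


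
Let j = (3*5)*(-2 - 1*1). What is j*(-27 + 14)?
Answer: 585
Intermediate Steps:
j = -45 (j = 15*(-2 - 1) = 15*(-3) = -45)
j*(-27 + 14) = -45*(-27 + 14) = -45*(-13) = 585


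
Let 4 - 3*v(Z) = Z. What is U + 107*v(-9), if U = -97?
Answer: 1100/3 ≈ 366.67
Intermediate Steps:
v(Z) = 4/3 - Z/3
U + 107*v(-9) = -97 + 107*(4/3 - ⅓*(-9)) = -97 + 107*(4/3 + 3) = -97 + 107*(13/3) = -97 + 1391/3 = 1100/3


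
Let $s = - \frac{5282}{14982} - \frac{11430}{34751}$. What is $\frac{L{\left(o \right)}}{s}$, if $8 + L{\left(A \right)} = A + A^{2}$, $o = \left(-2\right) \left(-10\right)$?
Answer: $- \frac{107251733292}{177399521} \approx -604.58$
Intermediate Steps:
$o = 20$
$L{\left(A \right)} = -8 + A + A^{2}$ ($L{\left(A \right)} = -8 + \left(A + A^{2}\right) = -8 + A + A^{2}$)
$s = - \frac{177399521}{260319741}$ ($s = \left(-5282\right) \frac{1}{14982} - \frac{11430}{34751} = - \frac{2641}{7491} - \frac{11430}{34751} = - \frac{177399521}{260319741} \approx -0.68147$)
$\frac{L{\left(o \right)}}{s} = \frac{-8 + 20 + 20^{2}}{- \frac{177399521}{260319741}} = \left(-8 + 20 + 400\right) \left(- \frac{260319741}{177399521}\right) = 412 \left(- \frac{260319741}{177399521}\right) = - \frac{107251733292}{177399521}$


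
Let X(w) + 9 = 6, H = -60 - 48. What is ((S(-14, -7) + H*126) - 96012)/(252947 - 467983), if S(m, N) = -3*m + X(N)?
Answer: 109581/215036 ≈ 0.50959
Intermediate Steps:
H = -108
X(w) = -3 (X(w) = -9 + 6 = -3)
S(m, N) = -3 - 3*m (S(m, N) = -3*m - 3 = -3 - 3*m)
((S(-14, -7) + H*126) - 96012)/(252947 - 467983) = (((-3 - 3*(-14)) - 108*126) - 96012)/(252947 - 467983) = (((-3 + 42) - 13608) - 96012)/(-215036) = ((39 - 13608) - 96012)*(-1/215036) = (-13569 - 96012)*(-1/215036) = -109581*(-1/215036) = 109581/215036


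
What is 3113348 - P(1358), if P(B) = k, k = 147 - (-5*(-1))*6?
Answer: 3113231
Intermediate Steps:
k = 117 (k = 147 - 5*6 = 147 - 1*30 = 147 - 30 = 117)
P(B) = 117
3113348 - P(1358) = 3113348 - 1*117 = 3113348 - 117 = 3113231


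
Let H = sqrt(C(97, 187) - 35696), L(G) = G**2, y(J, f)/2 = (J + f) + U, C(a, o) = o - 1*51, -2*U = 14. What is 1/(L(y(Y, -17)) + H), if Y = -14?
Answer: 722/4174717 - I*sqrt(8890)/16698868 ≈ 0.00017295 - 5.6463e-6*I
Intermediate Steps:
U = -7 (U = -1/2*14 = -7)
C(a, o) = -51 + o (C(a, o) = o - 51 = -51 + o)
y(J, f) = -14 + 2*J + 2*f (y(J, f) = 2*((J + f) - 7) = 2*(-7 + J + f) = -14 + 2*J + 2*f)
H = 2*I*sqrt(8890) (H = sqrt((-51 + 187) - 35696) = sqrt(136 - 35696) = sqrt(-35560) = 2*I*sqrt(8890) ≈ 188.57*I)
1/(L(y(Y, -17)) + H) = 1/((-14 + 2*(-14) + 2*(-17))**2 + 2*I*sqrt(8890)) = 1/((-14 - 28 - 34)**2 + 2*I*sqrt(8890)) = 1/((-76)**2 + 2*I*sqrt(8890)) = 1/(5776 + 2*I*sqrt(8890))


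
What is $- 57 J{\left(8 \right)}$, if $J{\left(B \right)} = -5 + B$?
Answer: $-171$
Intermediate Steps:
$- 57 J{\left(8 \right)} = - 57 \left(-5 + 8\right) = \left(-57\right) 3 = -171$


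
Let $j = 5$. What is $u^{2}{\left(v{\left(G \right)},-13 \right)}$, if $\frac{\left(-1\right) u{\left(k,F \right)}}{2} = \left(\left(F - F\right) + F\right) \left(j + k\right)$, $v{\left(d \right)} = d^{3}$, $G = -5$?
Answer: $9734400$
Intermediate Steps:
$u{\left(k,F \right)} = - 2 F \left(5 + k\right)$ ($u{\left(k,F \right)} = - 2 \left(\left(F - F\right) + F\right) \left(5 + k\right) = - 2 \left(0 + F\right) \left(5 + k\right) = - 2 F \left(5 + k\right)$)
$u^{2}{\left(v{\left(G \right)},-13 \right)} = \left(\left(-2\right) \left(-13\right) \left(5 + \left(-5\right)^{3}\right)\right)^{2} = \left(\left(-2\right) \left(-13\right) \left(5 - 125\right)\right)^{2} = \left(\left(-2\right) \left(-13\right) \left(-120\right)\right)^{2} = \left(-3120\right)^{2} = 9734400$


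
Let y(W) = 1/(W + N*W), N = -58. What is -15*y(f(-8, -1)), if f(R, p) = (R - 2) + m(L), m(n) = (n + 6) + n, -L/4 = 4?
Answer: -5/684 ≈ -0.0073099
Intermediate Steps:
L = -16 (L = -4*4 = -16)
m(n) = 6 + 2*n (m(n) = (6 + n) + n = 6 + 2*n)
f(R, p) = -28 + R (f(R, p) = (R - 2) + (6 + 2*(-16)) = (-2 + R) + (6 - 32) = (-2 + R) - 26 = -28 + R)
y(W) = -1/(57*W) (y(W) = 1/(W - 58*W) = 1/(-57*W) = -1/(57*W))
-15*y(f(-8, -1)) = -(-5)/(19*(-28 - 8)) = -(-5)/(19*(-36)) = -(-5)*(-1)/(19*36) = -15*1/2052 = -5/684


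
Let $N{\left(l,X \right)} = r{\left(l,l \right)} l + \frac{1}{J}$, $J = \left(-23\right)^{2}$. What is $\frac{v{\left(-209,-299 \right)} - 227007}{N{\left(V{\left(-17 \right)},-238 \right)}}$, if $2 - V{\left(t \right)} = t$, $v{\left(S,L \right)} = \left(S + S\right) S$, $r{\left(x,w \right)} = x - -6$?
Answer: $- \frac{73872205}{251276} \approx -293.99$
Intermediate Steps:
$r{\left(x,w \right)} = 6 + x$ ($r{\left(x,w \right)} = x + 6 = 6 + x$)
$v{\left(S,L \right)} = 2 S^{2}$ ($v{\left(S,L \right)} = 2 S S = 2 S^{2}$)
$J = 529$
$V{\left(t \right)} = 2 - t$
$N{\left(l,X \right)} = \frac{1}{529} + l \left(6 + l\right)$ ($N{\left(l,X \right)} = \left(6 + l\right) l + \frac{1}{529} = l \left(6 + l\right) + \frac{1}{529} = \frac{1}{529} + l \left(6 + l\right)$)
$\frac{v{\left(-209,-299 \right)} - 227007}{N{\left(V{\left(-17 \right)},-238 \right)}} = \frac{2 \left(-209\right)^{2} - 227007}{\frac{1}{529} + \left(2 - -17\right) \left(6 + \left(2 - -17\right)\right)} = \frac{2 \cdot 43681 - 227007}{\frac{1}{529} + \left(2 + 17\right) \left(6 + \left(2 + 17\right)\right)} = \frac{87362 - 227007}{\frac{1}{529} + 19 \left(6 + 19\right)} = - \frac{139645}{\frac{1}{529} + 19 \cdot 25} = - \frac{139645}{\frac{1}{529} + 475} = - \frac{139645}{\frac{251276}{529}} = \left(-139645\right) \frac{529}{251276} = - \frac{73872205}{251276}$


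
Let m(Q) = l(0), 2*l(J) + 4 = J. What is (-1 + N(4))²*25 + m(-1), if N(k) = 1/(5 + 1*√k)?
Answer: 802/49 ≈ 16.367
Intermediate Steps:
l(J) = -2 + J/2
N(k) = 1/(5 + √k)
m(Q) = -2 (m(Q) = -2 + (½)*0 = -2 + 0 = -2)
(-1 + N(4))²*25 + m(-1) = (-1 + 1/(5 + √4))²*25 - 2 = (-1 + 1/(5 + 2))²*25 - 2 = (-1 + 1/7)²*25 - 2 = (-1 + ⅐)²*25 - 2 = (-6/7)²*25 - 2 = (36/49)*25 - 2 = 900/49 - 2 = 802/49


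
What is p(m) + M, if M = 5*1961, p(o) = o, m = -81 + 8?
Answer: 9732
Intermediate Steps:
m = -73
M = 9805
p(m) + M = -73 + 9805 = 9732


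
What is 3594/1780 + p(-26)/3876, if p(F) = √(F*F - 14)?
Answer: 1797/890 + √662/3876 ≈ 2.0257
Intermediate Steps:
p(F) = √(-14 + F²) (p(F) = √(F² - 14) = √(-14 + F²))
3594/1780 + p(-26)/3876 = 3594/1780 + √(-14 + (-26)²)/3876 = 3594*(1/1780) + √(-14 + 676)*(1/3876) = 1797/890 + √662*(1/3876) = 1797/890 + √662/3876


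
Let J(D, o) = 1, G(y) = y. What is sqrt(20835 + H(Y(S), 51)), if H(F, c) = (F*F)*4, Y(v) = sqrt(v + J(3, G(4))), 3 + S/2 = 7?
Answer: 3*sqrt(2319) ≈ 144.47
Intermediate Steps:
S = 8 (S = -6 + 2*7 = -6 + 14 = 8)
Y(v) = sqrt(1 + v) (Y(v) = sqrt(v + 1) = sqrt(1 + v))
H(F, c) = 4*F**2 (H(F, c) = F**2*4 = 4*F**2)
sqrt(20835 + H(Y(S), 51)) = sqrt(20835 + 4*(sqrt(1 + 8))**2) = sqrt(20835 + 4*(sqrt(9))**2) = sqrt(20835 + 4*3**2) = sqrt(20835 + 4*9) = sqrt(20835 + 36) = sqrt(20871) = 3*sqrt(2319)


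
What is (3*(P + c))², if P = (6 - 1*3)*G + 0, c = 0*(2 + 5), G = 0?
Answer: 0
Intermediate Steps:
c = 0 (c = 0*7 = 0)
P = 0 (P = (6 - 1*3)*0 + 0 = (6 - 3)*0 + 0 = 3*0 + 0 = 0 + 0 = 0)
(3*(P + c))² = (3*(0 + 0))² = (3*0)² = 0² = 0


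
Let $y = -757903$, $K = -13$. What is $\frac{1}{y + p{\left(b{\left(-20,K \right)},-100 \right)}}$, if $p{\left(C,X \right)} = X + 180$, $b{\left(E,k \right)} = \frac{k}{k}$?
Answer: $- \frac{1}{757823} \approx -1.3196 \cdot 10^{-6}$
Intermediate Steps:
$b{\left(E,k \right)} = 1$
$p{\left(C,X \right)} = 180 + X$
$\frac{1}{y + p{\left(b{\left(-20,K \right)},-100 \right)}} = \frac{1}{-757903 + \left(180 - 100\right)} = \frac{1}{-757903 + 80} = \frac{1}{-757823} = - \frac{1}{757823}$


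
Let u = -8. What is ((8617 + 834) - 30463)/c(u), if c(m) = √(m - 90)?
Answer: 10506*I*√2/7 ≈ 2122.5*I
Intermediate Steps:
c(m) = √(-90 + m)
((8617 + 834) - 30463)/c(u) = ((8617 + 834) - 30463)/(√(-90 - 8)) = (9451 - 30463)/(√(-98)) = -21012*(-I*√2/14) = -(-10506)*I*√2/7 = 10506*I*√2/7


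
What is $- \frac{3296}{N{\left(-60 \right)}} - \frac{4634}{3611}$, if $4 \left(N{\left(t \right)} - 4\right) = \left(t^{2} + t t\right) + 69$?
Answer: $- \frac{81366114}{26306135} \approx -3.093$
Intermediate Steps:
$N{\left(t \right)} = \frac{85}{4} + \frac{t^{2}}{2}$ ($N{\left(t \right)} = 4 + \frac{\left(t^{2} + t t\right) + 69}{4} = 4 + \frac{\left(t^{2} + t^{2}\right) + 69}{4} = 4 + \frac{2 t^{2} + 69}{4} = 4 + \frac{69 + 2 t^{2}}{4} = 4 + \left(\frac{69}{4} + \frac{t^{2}}{2}\right) = \frac{85}{4} + \frac{t^{2}}{2}$)
$- \frac{3296}{N{\left(-60 \right)}} - \frac{4634}{3611} = - \frac{3296}{\frac{85}{4} + \frac{\left(-60\right)^{2}}{2}} - \frac{4634}{3611} = - \frac{3296}{\frac{85}{4} + \frac{1}{2} \cdot 3600} - \frac{4634}{3611} = - \frac{3296}{\frac{85}{4} + 1800} - \frac{4634}{3611} = - \frac{3296}{\frac{7285}{4}} - \frac{4634}{3611} = \left(-3296\right) \frac{4}{7285} - \frac{4634}{3611} = - \frac{13184}{7285} - \frac{4634}{3611} = - \frac{81366114}{26306135}$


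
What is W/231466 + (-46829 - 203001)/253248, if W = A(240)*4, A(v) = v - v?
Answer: -124915/126624 ≈ -0.98650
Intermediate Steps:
A(v) = 0
W = 0 (W = 0*4 = 0)
W/231466 + (-46829 - 203001)/253248 = 0/231466 + (-46829 - 203001)/253248 = 0*(1/231466) - 249830*1/253248 = 0 - 124915/126624 = -124915/126624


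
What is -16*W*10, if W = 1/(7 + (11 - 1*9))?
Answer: -160/9 ≈ -17.778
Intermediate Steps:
W = 1/9 (W = 1/(7 + (11 - 9)) = 1/(7 + 2) = 1/9 ≈ 0.11111)
-16*W*10 = -16*1/9*10 = -16/9*10 = -160/9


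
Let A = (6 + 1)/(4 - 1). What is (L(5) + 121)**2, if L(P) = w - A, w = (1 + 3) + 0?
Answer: 135424/9 ≈ 15047.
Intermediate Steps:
w = 4 (w = 4 + 0 = 4)
A = 7/3 ≈ 2.3333
L(P) = 5/3 (L(P) = 4 - 1*7/3 = 4 - 7/3 = 5/3)
(L(5) + 121)**2 = (5/3 + 121)**2 = (368/3)**2 = 135424/9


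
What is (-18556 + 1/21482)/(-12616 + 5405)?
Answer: 398619991/154906702 ≈ 2.5733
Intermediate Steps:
(-18556 + 1/21482)/(-12616 + 5405) = (-18556 + 1/21482)/(-7211) = -398619991/21482*(-1/7211) = 398619991/154906702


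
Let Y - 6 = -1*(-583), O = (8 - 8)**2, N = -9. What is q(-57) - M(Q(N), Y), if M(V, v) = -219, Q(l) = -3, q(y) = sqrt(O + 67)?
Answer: 219 + sqrt(67) ≈ 227.19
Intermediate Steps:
O = 0 (O = 0**2 = 0)
q(y) = sqrt(67) (q(y) = sqrt(0 + 67) = sqrt(67))
Y = 589 (Y = 6 - 1*(-583) = 6 + 583 = 589)
q(-57) - M(Q(N), Y) = sqrt(67) - 1*(-219) = sqrt(67) + 219 = 219 + sqrt(67)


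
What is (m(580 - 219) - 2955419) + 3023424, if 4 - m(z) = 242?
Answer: 67767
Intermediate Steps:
m(z) = -238 (m(z) = 4 - 1*242 = 4 - 242 = -238)
(m(580 - 219) - 2955419) + 3023424 = (-238 - 2955419) + 3023424 = -2955657 + 3023424 = 67767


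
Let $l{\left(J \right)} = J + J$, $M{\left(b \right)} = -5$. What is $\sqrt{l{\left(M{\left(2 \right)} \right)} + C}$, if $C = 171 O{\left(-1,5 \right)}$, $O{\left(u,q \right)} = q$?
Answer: $13 \sqrt{5} \approx 29.069$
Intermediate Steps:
$l{\left(J \right)} = 2 J$
$C = 855$ ($C = 171 \cdot 5 = 855$)
$\sqrt{l{\left(M{\left(2 \right)} \right)} + C} = \sqrt{2 \left(-5\right) + 855} = \sqrt{-10 + 855} = \sqrt{845} = 13 \sqrt{5}$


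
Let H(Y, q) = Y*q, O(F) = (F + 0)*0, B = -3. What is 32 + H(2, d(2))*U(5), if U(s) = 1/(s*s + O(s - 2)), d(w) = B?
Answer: 794/25 ≈ 31.760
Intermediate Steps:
d(w) = -3
O(F) = 0 (O(F) = F*0 = 0)
U(s) = s⁻² (U(s) = 1/(s*s + 0) = 1/(s² + 0) = 1/(s²) = s⁻²)
32 + H(2, d(2))*U(5) = 32 + (2*(-3))/5² = 32 - 6*1/25 = 32 - 6/25 = 794/25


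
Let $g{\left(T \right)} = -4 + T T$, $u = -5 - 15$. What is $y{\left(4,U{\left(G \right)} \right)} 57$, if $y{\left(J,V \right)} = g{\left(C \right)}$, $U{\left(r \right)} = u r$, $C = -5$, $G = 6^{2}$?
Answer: $1197$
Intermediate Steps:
$u = -20$ ($u = -5 - 15 = -20$)
$G = 36$
$g{\left(T \right)} = -4 + T^{2}$
$U{\left(r \right)} = - 20 r$
$y{\left(J,V \right)} = 21$ ($y{\left(J,V \right)} = -4 + \left(-5\right)^{2} = -4 + 25 = 21$)
$y{\left(4,U{\left(G \right)} \right)} 57 = 21 \cdot 57 = 1197$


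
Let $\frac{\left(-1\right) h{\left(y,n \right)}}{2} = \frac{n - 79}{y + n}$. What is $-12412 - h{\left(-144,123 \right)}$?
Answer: $- \frac{260740}{21} \approx -12416.0$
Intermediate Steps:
$h{\left(y,n \right)} = - \frac{2 \left(-79 + n\right)}{n + y}$ ($h{\left(y,n \right)} = - 2 \frac{n - 79}{y + n} = - 2 \frac{-79 + n}{n + y} = - \frac{2 \left(-79 + n\right)}{n + y}$)
$-12412 - h{\left(-144,123 \right)} = -12412 - \frac{2 \left(79 - 123\right)}{123 - 144} = -12412 - \frac{2 \left(79 - 123\right)}{-21} = -12412 - 2 \left(- \frac{1}{21}\right) \left(-44\right) = -12412 - \frac{88}{21} = - \frac{260740}{21}$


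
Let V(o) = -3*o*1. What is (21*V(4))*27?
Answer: -6804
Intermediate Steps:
V(o) = -3*o
(21*V(4))*27 = (21*(-3*4))*27 = (21*(-12))*27 = -252*27 = -6804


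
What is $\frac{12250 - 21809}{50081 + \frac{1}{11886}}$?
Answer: $- \frac{938994}{4919527} \approx -0.19087$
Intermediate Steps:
$\frac{12250 - 21809}{50081 + \frac{1}{11886}} = - \frac{9559}{50081 + \frac{1}{11886}} = - \frac{9559}{\frac{595262767}{11886}} = \left(-9559\right) \frac{11886}{595262767} = - \frac{938994}{4919527}$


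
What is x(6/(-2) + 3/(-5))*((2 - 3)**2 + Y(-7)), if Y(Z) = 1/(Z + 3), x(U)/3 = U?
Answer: -81/10 ≈ -8.1000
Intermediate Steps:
x(U) = 3*U
Y(Z) = 1/(3 + Z)
x(6/(-2) + 3/(-5))*((2 - 3)**2 + Y(-7)) = (3*(6/(-2) + 3/(-5)))*((2 - 3)**2 + 1/(3 - 7)) = (3*(6*(-1/2) + 3*(-1/5)))*((-1)**2 + 1/(-4)) = (3*(-3 - 3/5))*(1 - 1/4) = (3*(-18/5))*(3/4) = -54/5*3/4 = -81/10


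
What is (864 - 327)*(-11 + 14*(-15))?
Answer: -118677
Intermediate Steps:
(864 - 327)*(-11 + 14*(-15)) = 537*(-11 - 210) = 537*(-221) = -118677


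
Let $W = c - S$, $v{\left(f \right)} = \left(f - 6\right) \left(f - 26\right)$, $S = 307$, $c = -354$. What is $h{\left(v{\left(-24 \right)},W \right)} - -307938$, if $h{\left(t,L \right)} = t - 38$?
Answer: $309400$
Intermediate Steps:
$v{\left(f \right)} = \left(-26 + f\right) \left(-6 + f\right)$ ($v{\left(f \right)} = \left(-6 + f\right) \left(-26 + f\right) = \left(-26 + f\right) \left(-6 + f\right)$)
$W = -661$ ($W = -354 - 307 = -661$)
$h{\left(t,L \right)} = -38 + t$ ($h{\left(t,L \right)} = t - 38 = -38 + t$)
$h{\left(v{\left(-24 \right)},W \right)} - -307938 = \left(-38 + \left(156 + \left(-24\right)^{2} - -768\right)\right) - -307938 = \left(-38 + \left(156 + 576 + 768\right)\right) + 307938 = \left(-38 + 1500\right) + 307938 = 1462 + 307938 = 309400$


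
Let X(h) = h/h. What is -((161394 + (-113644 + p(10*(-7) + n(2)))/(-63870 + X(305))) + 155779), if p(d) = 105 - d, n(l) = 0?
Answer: -20257635806/63869 ≈ -3.1718e+5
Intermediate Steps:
X(h) = 1
-((161394 + (-113644 + p(10*(-7) + n(2)))/(-63870 + X(305))) + 155779) = -((161394 + (-113644 + (105 - (10*(-7) + 0)))/(-63870 + 1)) + 155779) = -((161394 + (-113644 + (105 - (-70 + 0)))/(-63869)) + 155779) = -((161394 + (-113644 + (105 - 1*(-70)))*(-1/63869)) + 155779) = -((161394 + (-113644 + (105 + 70))*(-1/63869)) + 155779) = -((161394 + (-113644 + 175)*(-1/63869)) + 155779) = -((161394 - 113469*(-1/63869)) + 155779) = -((161394 + 113469/63869) + 155779) = -(10308186855/63869 + 155779) = -1*20257635806/63869 = -20257635806/63869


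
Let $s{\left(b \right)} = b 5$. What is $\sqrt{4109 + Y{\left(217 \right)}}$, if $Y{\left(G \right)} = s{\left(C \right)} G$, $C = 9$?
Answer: $\sqrt{13874} \approx 117.79$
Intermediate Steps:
$s{\left(b \right)} = 5 b$
$Y{\left(G \right)} = 45 G$ ($Y{\left(G \right)} = 5 \cdot 9 G = 45 G$)
$\sqrt{4109 + Y{\left(217 \right)}} = \sqrt{4109 + 45 \cdot 217} = \sqrt{4109 + 9765} = \sqrt{13874}$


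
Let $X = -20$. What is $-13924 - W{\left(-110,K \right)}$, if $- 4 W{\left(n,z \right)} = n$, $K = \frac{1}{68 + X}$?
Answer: $- \frac{27903}{2} \approx -13952.0$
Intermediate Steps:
$K = \frac{1}{48}$ ($K = \frac{1}{68 - 20} = \frac{1}{48} \approx 0.020833$)
$W{\left(n,z \right)} = - \frac{n}{4}$
$-13924 - W{\left(-110,K \right)} = -13924 - \left(- \frac{1}{4}\right) \left(-110\right) = -13924 - \frac{55}{2} = - \frac{27903}{2}$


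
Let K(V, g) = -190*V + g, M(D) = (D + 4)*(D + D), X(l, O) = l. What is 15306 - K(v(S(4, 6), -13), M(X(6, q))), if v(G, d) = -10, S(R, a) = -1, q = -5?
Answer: 13286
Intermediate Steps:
M(D) = 2*D*(4 + D) (M(D) = (4 + D)*(2*D) = 2*D*(4 + D))
K(V, g) = g - 190*V
15306 - K(v(S(4, 6), -13), M(X(6, q))) = 15306 - (2*6*(4 + 6) - 190*(-10)) = 15306 - (2*6*10 + 1900) = 15306 - (120 + 1900) = 15306 - 1*2020 = 15306 - 2020 = 13286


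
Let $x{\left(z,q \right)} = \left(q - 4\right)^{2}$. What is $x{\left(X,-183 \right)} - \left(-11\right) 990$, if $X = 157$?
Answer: $45859$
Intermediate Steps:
$x{\left(z,q \right)} = \left(-4 + q\right)^{2}$
$x{\left(X,-183 \right)} - \left(-11\right) 990 = \left(-4 - 183\right)^{2} - \left(-11\right) 990 = \left(-187\right)^{2} - -10890 = 34969 + 10890 = 45859$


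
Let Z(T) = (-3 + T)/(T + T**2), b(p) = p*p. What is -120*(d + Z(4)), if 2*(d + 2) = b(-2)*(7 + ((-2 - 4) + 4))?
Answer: -966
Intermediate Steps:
b(p) = p**2
d = 8 (d = -2 + ((-2)**2*(7 + ((-2 - 4) + 4)))/2 = -2 + (4*(7 + (-6 + 4)))/2 = -2 + (4*(7 - 2))/2 = -2 + (4*5)/2 = -2 + (1/2)*20 = -2 + 10 = 8)
Z(T) = (-3 + T)/(T + T**2)
-120*(d + Z(4)) = -120*(8 + (-3 + 4)/(4*(1 + 4))) = -120*(8 + (1/4)*1/5) = -120*(8 + (1/4)*(1/5)*1) = -120*(8 + 1/20) = -120*161/20 = -966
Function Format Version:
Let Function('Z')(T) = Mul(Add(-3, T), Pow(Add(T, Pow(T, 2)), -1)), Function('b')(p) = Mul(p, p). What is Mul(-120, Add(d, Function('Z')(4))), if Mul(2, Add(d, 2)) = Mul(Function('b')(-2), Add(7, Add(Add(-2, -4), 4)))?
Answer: -966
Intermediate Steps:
Function('b')(p) = Pow(p, 2)
d = 8 (d = Add(-2, Mul(Rational(1, 2), Mul(Pow(-2, 2), Add(7, Add(Add(-2, -4), 4))))) = Add(-2, Mul(Rational(1, 2), Mul(4, Add(7, Add(-6, 4))))) = Add(-2, Mul(Rational(1, 2), Mul(4, Add(7, -2)))) = Add(-2, Mul(Rational(1, 2), Mul(4, 5))) = Add(-2, Mul(Rational(1, 2), 20)) = Add(-2, 10) = 8)
Function('Z')(T) = Mul(Pow(Add(T, Pow(T, 2)), -1), Add(-3, T))
Mul(-120, Add(d, Function('Z')(4))) = Mul(-120, Add(8, Mul(Pow(4, -1), Pow(Add(1, 4), -1), Add(-3, 4)))) = Mul(-120, Add(8, Mul(Rational(1, 4), Pow(5, -1), 1))) = Mul(-120, Add(8, Mul(Rational(1, 4), Rational(1, 5), 1))) = Mul(-120, Add(8, Rational(1, 20))) = Mul(-120, Rational(161, 20)) = -966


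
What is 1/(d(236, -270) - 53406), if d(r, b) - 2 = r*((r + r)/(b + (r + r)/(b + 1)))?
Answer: -36551/1966951828 ≈ -1.8583e-5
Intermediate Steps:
d(r, b) = 2 + 2*r**2/(b + 2*r/(1 + b)) (d(r, b) = 2 + r*((r + r)/(b + (r + r)/(b + 1))) = 2 + r*((2*r)/(b + (2*r)/(1 + b))) = 2 + r*((2*r)/(b + 2*r/(1 + b))) = 2 + r*(2*r/(b + 2*r/(1 + b))) = 2 + 2*r**2/(b + 2*r/(1 + b)))
1/(d(236, -270) - 53406) = 1/(2*(-270 + (-270)**2 + 236**2 + 2*236 - 270*236**2)/(-270 + (-270)**2 + 2*236) - 53406) = 1/(2*(-270 + 72900 + 55696 + 472 - 270*55696)/(-270 + 72900 + 472) - 53406) = 1/(2*(-270 + 72900 + 55696 + 472 - 15037920)/73102 - 53406) = 1/(2*(1/73102)*(-14909122) - 53406) = 1/(-14909122/36551 - 53406) = 1/(-1966951828/36551) = -36551/1966951828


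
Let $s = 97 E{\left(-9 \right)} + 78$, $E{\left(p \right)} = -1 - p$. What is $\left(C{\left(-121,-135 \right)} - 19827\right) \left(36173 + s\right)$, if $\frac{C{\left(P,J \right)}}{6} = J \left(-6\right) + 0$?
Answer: $-554183109$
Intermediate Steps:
$s = 854$ ($s = 97 \left(-1 - -9\right) + 78 = 97 \left(-1 + 9\right) + 78 = 97 \cdot 8 + 78 = 776 + 78 = 854$)
$C{\left(P,J \right)} = - 36 J$ ($C{\left(P,J \right)} = 6 \left(J \left(-6\right) + 0\right) = 6 \left(- 6 J + 0\right) = 6 \left(- 6 J\right) = - 36 J$)
$\left(C{\left(-121,-135 \right)} - 19827\right) \left(36173 + s\right) = \left(\left(-36\right) \left(-135\right) - 19827\right) \left(36173 + 854\right) = \left(4860 - 19827\right) 37027 = \left(-14967\right) 37027 = -554183109$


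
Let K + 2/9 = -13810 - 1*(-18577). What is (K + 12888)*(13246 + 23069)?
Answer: 641133255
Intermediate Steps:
K = 42901/9 (K = -2/9 + (-13810 - 1*(-18577)) = -2/9 + (-13810 + 18577) = -2/9 + 4767 = 42901/9 ≈ 4766.8)
(K + 12888)*(13246 + 23069) = (42901/9 + 12888)*(13246 + 23069) = (158893/9)*36315 = 641133255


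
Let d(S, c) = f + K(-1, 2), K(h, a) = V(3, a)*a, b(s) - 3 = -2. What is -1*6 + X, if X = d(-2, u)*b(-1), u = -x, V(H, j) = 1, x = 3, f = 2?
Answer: -2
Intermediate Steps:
b(s) = 1 (b(s) = 3 - 2 = 1)
K(h, a) = a (K(h, a) = 1*a = a)
u = -3 (u = -1*3 = -3)
d(S, c) = 4 (d(S, c) = 2 + 2 = 4)
X = 4 (X = 4*1 = 4)
-1*6 + X = -1*6 + 4 = -6 + 4 = -2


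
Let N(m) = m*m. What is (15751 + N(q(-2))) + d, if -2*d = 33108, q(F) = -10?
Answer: -703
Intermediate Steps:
N(m) = m²
d = -16554 (d = -½*33108 = -16554)
(15751 + N(q(-2))) + d = (15751 + (-10)²) - 16554 = (15751 + 100) - 16554 = 15851 - 16554 = -703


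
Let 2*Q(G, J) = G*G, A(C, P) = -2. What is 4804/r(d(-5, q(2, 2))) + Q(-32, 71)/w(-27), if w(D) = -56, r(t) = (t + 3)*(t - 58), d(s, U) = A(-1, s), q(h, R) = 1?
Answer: -9367/105 ≈ -89.209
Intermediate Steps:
d(s, U) = -2
Q(G, J) = G²/2 (Q(G, J) = (G*G)/2 = G²/2)
r(t) = (-58 + t)*(3 + t) (r(t) = (3 + t)*(-58 + t) = (-58 + t)*(3 + t))
4804/r(d(-5, q(2, 2))) + Q(-32, 71)/w(-27) = 4804/(-174 + (-2)² - 55*(-2)) + ((½)*(-32)²)/(-56) = 4804/(-174 + 4 + 110) + ((½)*1024)*(-1/56) = 4804/(-60) + 512*(-1/56) = 4804*(-1/60) - 64/7 = -1201/15 - 64/7 = -9367/105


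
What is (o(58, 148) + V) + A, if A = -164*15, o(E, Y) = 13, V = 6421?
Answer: 3974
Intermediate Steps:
A = -2460
(o(58, 148) + V) + A = (13 + 6421) - 2460 = 6434 - 2460 = 3974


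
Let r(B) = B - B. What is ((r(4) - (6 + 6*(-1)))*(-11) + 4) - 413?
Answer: -409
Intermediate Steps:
r(B) = 0
((r(4) - (6 + 6*(-1)))*(-11) + 4) - 413 = ((0 - (6 + 6*(-1)))*(-11) + 4) - 413 = ((0 - (6 - 6))*(-11) + 4) - 413 = ((0 - 1*0)*(-11) + 4) - 413 = ((0 + 0)*(-11) + 4) - 413 = (0*(-11) + 4) - 413 = (0 + 4) - 413 = 4 - 413 = -409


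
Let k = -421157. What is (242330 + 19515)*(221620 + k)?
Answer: -52247765765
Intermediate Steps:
(242330 + 19515)*(221620 + k) = (242330 + 19515)*(221620 - 421157) = 261845*(-199537) = -52247765765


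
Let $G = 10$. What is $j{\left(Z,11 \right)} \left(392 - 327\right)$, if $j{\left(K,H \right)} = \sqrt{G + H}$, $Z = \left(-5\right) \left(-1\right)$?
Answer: $65 \sqrt{21} \approx 297.87$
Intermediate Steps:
$Z = 5$
$j{\left(K,H \right)} = \sqrt{10 + H}$
$j{\left(Z,11 \right)} \left(392 - 327\right) = \sqrt{10 + 11} \left(392 - 327\right) = \sqrt{21} \cdot 65 = 65 \sqrt{21}$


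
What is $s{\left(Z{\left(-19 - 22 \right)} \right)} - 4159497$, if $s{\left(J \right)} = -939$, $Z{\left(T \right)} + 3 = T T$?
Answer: $-4160436$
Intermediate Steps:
$Z{\left(T \right)} = -3 + T^{2}$ ($Z{\left(T \right)} = -3 + T T = -3 + T^{2}$)
$s{\left(Z{\left(-19 - 22 \right)} \right)} - 4159497 = -939 - 4159497 = -4160436$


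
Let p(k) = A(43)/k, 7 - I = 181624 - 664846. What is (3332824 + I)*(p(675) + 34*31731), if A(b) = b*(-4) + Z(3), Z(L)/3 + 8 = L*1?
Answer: 2778950015599939/675 ≈ 4.1170e+12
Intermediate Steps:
Z(L) = -24 + 3*L (Z(L) = -24 + 3*(L*1) = -24 + 3*L)
A(b) = -15 - 4*b (A(b) = b*(-4) + (-24 + 3*3) = -4*b + (-24 + 9) = -4*b - 15 = -15 - 4*b)
I = 483229 (I = 7 - (181624 - 664846) = 7 - 1*(-483222) = 7 + 483222 = 483229)
p(k) = -187/k (p(k) = (-15 - 4*43)/k = (-15 - 172)/k = -187/k)
(3332824 + I)*(p(675) + 34*31731) = (3332824 + 483229)*(-187/675 + 34*31731) = 3816053*(-187*1/675 + 1078854) = 3816053*(-187/675 + 1078854) = 3816053*(728226263/675) = 2778950015599939/675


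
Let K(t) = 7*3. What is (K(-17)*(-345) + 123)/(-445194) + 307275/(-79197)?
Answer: -7568496962/1958779401 ≈ -3.8639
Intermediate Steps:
K(t) = 21
(K(-17)*(-345) + 123)/(-445194) + 307275/(-79197) = (21*(-345) + 123)/(-445194) + 307275/(-79197) = (-7245 + 123)*(-1/445194) + 307275*(-1/79197) = -7122*(-1/445194) - 102425/26399 = 1187/74199 - 102425/26399 = -7568496962/1958779401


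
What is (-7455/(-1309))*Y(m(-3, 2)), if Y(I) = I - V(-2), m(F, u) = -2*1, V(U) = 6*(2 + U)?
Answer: -2130/187 ≈ -11.390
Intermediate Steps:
V(U) = 12 + 6*U
m(F, u) = -2
Y(I) = I (Y(I) = I - (12 + 6*(-2)) = I - (12 - 12) = I - 1*0 = I + 0 = I)
(-7455/(-1309))*Y(m(-3, 2)) = -7455/(-1309)*(-2) = -7455*(-1/1309)*(-2) = (1065/187)*(-2) = -2130/187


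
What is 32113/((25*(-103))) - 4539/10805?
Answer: -71733778/5564575 ≈ -12.891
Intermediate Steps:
32113/((25*(-103))) - 4539/10805 = 32113/(-2575) - 4539*1/10805 = 32113*(-1/2575) - 4539/10805 = -32113/2575 - 4539/10805 = -71733778/5564575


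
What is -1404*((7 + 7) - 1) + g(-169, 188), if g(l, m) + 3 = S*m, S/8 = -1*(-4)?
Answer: -12239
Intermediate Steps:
S = 32 (S = 8*(-1*(-4)) = 8*4 = 32)
g(l, m) = -3 + 32*m
-1404*((7 + 7) - 1) + g(-169, 188) = -1404*((7 + 7) - 1) + (-3 + 32*188) = -1404*(14 - 1) + (-3 + 6016) = -1404*13 + 6013 = -18252 + 6013 = -12239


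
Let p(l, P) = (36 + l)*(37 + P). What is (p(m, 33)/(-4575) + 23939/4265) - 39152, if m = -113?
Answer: -30552639869/780495 ≈ -39145.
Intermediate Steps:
(p(m, 33)/(-4575) + 23939/4265) - 39152 = ((1332 + 36*33 + 37*(-113) + 33*(-113))/(-4575) + 23939/4265) - 39152 = ((1332 + 1188 - 4181 - 3729)*(-1/4575) + 23939*(1/4265)) - 39152 = (-5390*(-1/4575) + 23939/4265) - 39152 = (1078/915 + 23939/4265) - 39152 = 5300371/780495 - 39152 = -30552639869/780495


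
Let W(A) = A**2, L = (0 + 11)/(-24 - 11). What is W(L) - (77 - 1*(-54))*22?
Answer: -3530329/1225 ≈ -2881.9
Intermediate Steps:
L = -11/35 (L = 11/(-35) = 11*(-1/35) = -11/35 ≈ -0.31429)
W(L) - (77 - 1*(-54))*22 = (-11/35)**2 - (77 - 1*(-54))*22 = 121/1225 - (77 + 54)*22 = 121/1225 - 131*22 = 121/1225 - 1*2882 = 121/1225 - 2882 = -3530329/1225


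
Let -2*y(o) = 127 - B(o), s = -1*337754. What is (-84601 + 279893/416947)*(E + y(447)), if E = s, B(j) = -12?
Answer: 11916336564752669/416947 ≈ 2.8580e+10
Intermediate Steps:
s = -337754
y(o) = -139/2 (y(o) = -(127 - 1*(-12))/2 = -(127 + 12)/2 = -1/2*139 = -139/2)
E = -337754
(-84601 + 279893/416947)*(E + y(447)) = (-84601 + 279893/416947)*(-337754 - 139/2) = (-84601 + 279893*(1/416947))*(-675647/2) = (-84601 + 279893/416947)*(-675647/2) = -35273853254/416947*(-675647/2) = 11916336564752669/416947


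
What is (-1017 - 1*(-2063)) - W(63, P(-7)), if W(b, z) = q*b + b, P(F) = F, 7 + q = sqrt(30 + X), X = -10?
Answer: 1424 - 126*sqrt(5) ≈ 1142.3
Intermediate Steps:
q = -7 + 2*sqrt(5) (q = -7 + sqrt(30 - 10) = -7 + sqrt(20) = -7 + 2*sqrt(5) ≈ -2.5279)
W(b, z) = b + b*(-7 + 2*sqrt(5)) (W(b, z) = (-7 + 2*sqrt(5))*b + b = b*(-7 + 2*sqrt(5)) + b = b + b*(-7 + 2*sqrt(5)))
(-1017 - 1*(-2063)) - W(63, P(-7)) = (-1017 - 1*(-2063)) - 2*63*(-3 + sqrt(5)) = (-1017 + 2063) - (-378 + 126*sqrt(5)) = 1046 + (378 - 126*sqrt(5)) = 1424 - 126*sqrt(5)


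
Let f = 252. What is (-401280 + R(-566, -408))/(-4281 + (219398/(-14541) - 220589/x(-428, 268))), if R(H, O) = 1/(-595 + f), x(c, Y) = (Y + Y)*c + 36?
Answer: 459067252854256332/4913656100645117 ≈ 93.427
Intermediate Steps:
x(c, Y) = 36 + 2*Y*c (x(c, Y) = (2*Y)*c + 36 = 2*Y*c + 36 = 36 + 2*Y*c)
R(H, O) = -1/343 (R(H, O) = 1/(-595 + 252) = 1/(-343) = -1/343)
(-401280 + R(-566, -408))/(-4281 + (219398/(-14541) - 220589/x(-428, 268))) = (-401280 - 1/343)/(-4281 + (219398/(-14541) - 220589/(36 + 2*268*(-428)))) = -137639041/(343*(-4281 + (219398*(-1/14541) - 220589/(36 - 229408)))) = -137639041/(343*(-4281 + (-219398/14541 - 220589/(-229372)))) = -137639041/(343*(-4281 + (-219398/14541 - 220589*(-1/229372)))) = -137639041/(343*(-4281 + (-219398/14541 + 220589/229372))) = -137639041/(343*(-4281 - 47116173407/3335298252)) = -137639041/(343*(-14325527990219/3335298252)) = -137639041/343*(-3335298252/14325527990219) = 459067252854256332/4913656100645117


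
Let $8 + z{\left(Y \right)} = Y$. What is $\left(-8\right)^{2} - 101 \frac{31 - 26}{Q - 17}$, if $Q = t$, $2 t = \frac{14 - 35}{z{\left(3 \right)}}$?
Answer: $\frac{14586}{149} \approx 97.893$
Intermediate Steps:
$z{\left(Y \right)} = -8 + Y$
$t = \frac{21}{10}$ ($t = \frac{\left(14 - 35\right) \frac{1}{-8 + 3}}{2} = \frac{\left(14 - 35\right) \frac{1}{-5}}{2} = \frac{\left(-21\right) \left(- \frac{1}{5}\right)}{2} = \frac{1}{2} \cdot \frac{21}{5} = \frac{21}{10} \approx 2.1$)
$Q = \frac{21}{10} \approx 2.1$
$\left(-8\right)^{2} - 101 \frac{31 - 26}{Q - 17} = \left(-8\right)^{2} - 101 \frac{31 - 26}{\frac{21}{10} - 17} = 64 - 101 \frac{5}{- \frac{149}{10}} = 64 - 101 \cdot 5 \left(- \frac{10}{149}\right) = 64 - - \frac{5050}{149} = 64 + \frac{5050}{149} = \frac{14586}{149}$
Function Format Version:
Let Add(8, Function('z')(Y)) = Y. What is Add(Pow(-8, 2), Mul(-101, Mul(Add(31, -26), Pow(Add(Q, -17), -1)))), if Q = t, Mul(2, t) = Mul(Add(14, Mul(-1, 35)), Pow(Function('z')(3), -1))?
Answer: Rational(14586, 149) ≈ 97.893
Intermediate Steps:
Function('z')(Y) = Add(-8, Y)
t = Rational(21, 10) (t = Mul(Rational(1, 2), Mul(Add(14, Mul(-1, 35)), Pow(Add(-8, 3), -1))) = Mul(Rational(1, 2), Mul(Add(14, -35), Pow(-5, -1))) = Mul(Rational(1, 2), Mul(-21, Rational(-1, 5))) = Mul(Rational(1, 2), Rational(21, 5)) = Rational(21, 10) ≈ 2.1000)
Q = Rational(21, 10) ≈ 2.1000
Add(Pow(-8, 2), Mul(-101, Mul(Add(31, -26), Pow(Add(Q, -17), -1)))) = Add(Pow(-8, 2), Mul(-101, Mul(Add(31, -26), Pow(Add(Rational(21, 10), -17), -1)))) = Add(64, Mul(-101, Mul(5, Pow(Rational(-149, 10), -1)))) = Add(64, Mul(-101, Mul(5, Rational(-10, 149)))) = Add(64, Mul(-101, Rational(-50, 149))) = Add(64, Rational(5050, 149)) = Rational(14586, 149)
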